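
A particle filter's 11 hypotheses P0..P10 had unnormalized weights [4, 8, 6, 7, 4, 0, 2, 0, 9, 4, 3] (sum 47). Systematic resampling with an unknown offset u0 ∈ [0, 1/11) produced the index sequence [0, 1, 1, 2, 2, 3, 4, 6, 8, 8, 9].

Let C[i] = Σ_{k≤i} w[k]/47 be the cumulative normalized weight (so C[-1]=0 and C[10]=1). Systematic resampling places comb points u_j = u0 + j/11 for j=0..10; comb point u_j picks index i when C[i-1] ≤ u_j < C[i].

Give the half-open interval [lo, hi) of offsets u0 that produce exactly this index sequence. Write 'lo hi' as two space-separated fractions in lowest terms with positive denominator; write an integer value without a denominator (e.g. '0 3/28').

C = [4/47, 12/47, 18/47, 25/47, 29/47, 29/47, 31/47, 31/47, 40/47, 44/47, 1]
j=0 picked index 0: u0 ∈ [0, 4/47)
j=1 picked index 1: u0 ∈ [-3/517, 85/517)
j=2 picked index 1: u0 ∈ [-50/517, 38/517)
j=3 picked index 2: u0 ∈ [-9/517, 57/517)
j=4 picked index 2: u0 ∈ [-56/517, 10/517)
j=5 picked index 3: u0 ∈ [-37/517, 40/517)
j=6 picked index 4: u0 ∈ [-7/517, 37/517)
j=7 picked index 6: u0 ∈ [-10/517, 12/517)
j=8 picked index 8: u0 ∈ [-35/517, 64/517)
j=9 picked index 8: u0 ∈ [-82/517, 17/517)
j=10 picked index 9: u0 ∈ [-30/517, 14/517)
intersection: [0, 10/517)

0 10/517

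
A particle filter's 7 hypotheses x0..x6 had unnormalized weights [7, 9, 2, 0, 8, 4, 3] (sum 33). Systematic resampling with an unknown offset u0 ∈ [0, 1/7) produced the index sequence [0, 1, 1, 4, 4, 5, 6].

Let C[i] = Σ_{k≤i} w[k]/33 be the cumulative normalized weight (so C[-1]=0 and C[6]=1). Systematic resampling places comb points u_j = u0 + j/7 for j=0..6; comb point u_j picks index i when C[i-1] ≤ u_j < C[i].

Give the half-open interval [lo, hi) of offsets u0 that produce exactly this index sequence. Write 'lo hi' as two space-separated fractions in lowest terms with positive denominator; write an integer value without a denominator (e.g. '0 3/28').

9/77 1/7

C = [7/33, 16/33, 6/11, 6/11, 26/33, 10/11, 1]
j=0 picked index 0: u0 ∈ [0, 7/33)
j=1 picked index 1: u0 ∈ [16/231, 79/231)
j=2 picked index 1: u0 ∈ [-17/231, 46/231)
j=3 picked index 4: u0 ∈ [9/77, 83/231)
j=4 picked index 4: u0 ∈ [-2/77, 50/231)
j=5 picked index 5: u0 ∈ [17/231, 15/77)
j=6 picked index 6: u0 ∈ [4/77, 1/7)
intersection: [9/77, 1/7)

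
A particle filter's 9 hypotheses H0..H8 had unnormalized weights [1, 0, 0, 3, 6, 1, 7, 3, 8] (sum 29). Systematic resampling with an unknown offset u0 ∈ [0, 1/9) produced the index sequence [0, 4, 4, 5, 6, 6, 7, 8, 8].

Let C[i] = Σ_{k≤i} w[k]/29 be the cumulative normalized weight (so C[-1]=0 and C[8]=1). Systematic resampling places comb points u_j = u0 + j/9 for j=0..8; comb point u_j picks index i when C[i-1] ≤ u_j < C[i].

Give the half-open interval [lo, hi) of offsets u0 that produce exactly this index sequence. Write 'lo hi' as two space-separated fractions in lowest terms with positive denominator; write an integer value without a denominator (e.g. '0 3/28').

7/261 1/29

C = [1/29, 1/29, 1/29, 4/29, 10/29, 11/29, 18/29, 21/29, 1]
j=0 picked index 0: u0 ∈ [0, 1/29)
j=1 picked index 4: u0 ∈ [7/261, 61/261)
j=2 picked index 4: u0 ∈ [-22/261, 32/261)
j=3 picked index 5: u0 ∈ [1/87, 4/87)
j=4 picked index 6: u0 ∈ [-17/261, 46/261)
j=5 picked index 6: u0 ∈ [-46/261, 17/261)
j=6 picked index 7: u0 ∈ [-4/87, 5/87)
j=7 picked index 8: u0 ∈ [-14/261, 2/9)
j=8 picked index 8: u0 ∈ [-43/261, 1/9)
intersection: [7/261, 1/29)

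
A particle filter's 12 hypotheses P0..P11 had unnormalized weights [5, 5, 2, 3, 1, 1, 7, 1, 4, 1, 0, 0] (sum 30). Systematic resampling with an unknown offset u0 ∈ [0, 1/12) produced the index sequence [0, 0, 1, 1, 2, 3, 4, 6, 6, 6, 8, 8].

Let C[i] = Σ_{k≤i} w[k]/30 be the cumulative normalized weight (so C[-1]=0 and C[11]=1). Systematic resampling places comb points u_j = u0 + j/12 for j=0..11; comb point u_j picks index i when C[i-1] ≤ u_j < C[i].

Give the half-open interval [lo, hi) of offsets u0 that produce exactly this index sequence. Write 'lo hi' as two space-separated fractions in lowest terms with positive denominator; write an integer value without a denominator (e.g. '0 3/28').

C = [1/6, 1/3, 2/5, 1/2, 8/15, 17/30, 4/5, 5/6, 29/30, 1, 1, 1]
j=0 picked index 0: u0 ∈ [0, 1/6)
j=1 picked index 0: u0 ∈ [-1/12, 1/12)
j=2 picked index 1: u0 ∈ [0, 1/6)
j=3 picked index 1: u0 ∈ [-1/12, 1/12)
j=4 picked index 2: u0 ∈ [0, 1/15)
j=5 picked index 3: u0 ∈ [-1/60, 1/12)
j=6 picked index 4: u0 ∈ [0, 1/30)
j=7 picked index 6: u0 ∈ [-1/60, 13/60)
j=8 picked index 6: u0 ∈ [-1/10, 2/15)
j=9 picked index 6: u0 ∈ [-11/60, 1/20)
j=10 picked index 8: u0 ∈ [0, 2/15)
j=11 picked index 8: u0 ∈ [-1/12, 1/20)
intersection: [0, 1/30)

0 1/30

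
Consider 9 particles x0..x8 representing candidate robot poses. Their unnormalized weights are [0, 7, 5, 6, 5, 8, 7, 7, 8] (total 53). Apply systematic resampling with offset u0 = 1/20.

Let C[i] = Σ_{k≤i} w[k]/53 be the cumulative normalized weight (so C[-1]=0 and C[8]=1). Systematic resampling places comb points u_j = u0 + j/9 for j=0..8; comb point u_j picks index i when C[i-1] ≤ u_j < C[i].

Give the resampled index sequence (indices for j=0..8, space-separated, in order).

1 2 3 4 5 6 6 7 8

C = [0, 7/53, 12/53, 18/53, 23/53, 31/53, 38/53, 45/53, 1]
j=0: u_0=1/20 ∈ [0, 7/53) → index 1
j=1: u_1=29/180 ∈ [7/53, 12/53) → index 2
j=2: u_2=49/180 ∈ [12/53, 18/53) → index 3
j=3: u_3=23/60 ∈ [18/53, 23/53) → index 4
j=4: u_4=89/180 ∈ [23/53, 31/53) → index 5
j=5: u_5=109/180 ∈ [31/53, 38/53) → index 6
j=6: u_6=43/60 ∈ [31/53, 38/53) → index 6
j=7: u_7=149/180 ∈ [38/53, 45/53) → index 7
j=8: u_8=169/180 ∈ [45/53, 1) → index 8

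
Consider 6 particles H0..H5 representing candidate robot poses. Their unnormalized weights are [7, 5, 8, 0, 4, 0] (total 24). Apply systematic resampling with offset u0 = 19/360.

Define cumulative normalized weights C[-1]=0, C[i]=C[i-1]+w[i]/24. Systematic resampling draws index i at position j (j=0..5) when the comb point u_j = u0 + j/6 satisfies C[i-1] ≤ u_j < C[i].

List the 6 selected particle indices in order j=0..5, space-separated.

0 0 1 2 2 4

C = [7/24, 1/2, 5/6, 5/6, 1, 1]
j=0: u_0=19/360 ∈ [0, 7/24) → index 0
j=1: u_1=79/360 ∈ [0, 7/24) → index 0
j=2: u_2=139/360 ∈ [7/24, 1/2) → index 1
j=3: u_3=199/360 ∈ [1/2, 5/6) → index 2
j=4: u_4=259/360 ∈ [1/2, 5/6) → index 2
j=5: u_5=319/360 ∈ [5/6, 1) → index 4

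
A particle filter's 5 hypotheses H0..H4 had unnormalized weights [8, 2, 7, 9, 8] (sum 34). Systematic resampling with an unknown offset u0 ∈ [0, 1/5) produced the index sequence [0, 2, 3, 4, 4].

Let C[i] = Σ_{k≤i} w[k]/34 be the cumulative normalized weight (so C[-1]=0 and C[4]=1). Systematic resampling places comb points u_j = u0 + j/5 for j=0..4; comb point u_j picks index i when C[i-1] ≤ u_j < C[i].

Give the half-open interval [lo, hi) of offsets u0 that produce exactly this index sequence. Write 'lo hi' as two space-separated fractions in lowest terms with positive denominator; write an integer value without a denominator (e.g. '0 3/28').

C = [4/17, 5/17, 1/2, 13/17, 1]
j=0 picked index 0: u0 ∈ [0, 4/17)
j=1 picked index 2: u0 ∈ [8/85, 3/10)
j=2 picked index 3: u0 ∈ [1/10, 31/85)
j=3 picked index 4: u0 ∈ [14/85, 2/5)
j=4 picked index 4: u0 ∈ [-3/85, 1/5)
intersection: [14/85, 1/5)

14/85 1/5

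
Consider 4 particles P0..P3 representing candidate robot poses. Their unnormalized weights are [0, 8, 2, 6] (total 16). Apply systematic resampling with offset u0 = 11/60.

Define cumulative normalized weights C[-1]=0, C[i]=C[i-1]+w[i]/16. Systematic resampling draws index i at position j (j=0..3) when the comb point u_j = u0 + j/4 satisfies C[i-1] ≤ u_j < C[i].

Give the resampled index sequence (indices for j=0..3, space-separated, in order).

1 1 3 3

C = [0, 1/2, 5/8, 1]
j=0: u_0=11/60 ∈ [0, 1/2) → index 1
j=1: u_1=13/30 ∈ [0, 1/2) → index 1
j=2: u_2=41/60 ∈ [5/8, 1) → index 3
j=3: u_3=14/15 ∈ [5/8, 1) → index 3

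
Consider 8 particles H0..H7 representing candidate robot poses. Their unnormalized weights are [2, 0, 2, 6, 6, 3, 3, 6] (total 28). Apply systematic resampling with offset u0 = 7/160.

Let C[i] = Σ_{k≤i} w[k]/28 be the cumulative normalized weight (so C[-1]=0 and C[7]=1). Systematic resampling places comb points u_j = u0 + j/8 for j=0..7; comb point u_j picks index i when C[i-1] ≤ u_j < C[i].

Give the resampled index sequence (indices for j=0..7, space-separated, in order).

C = [1/14, 1/14, 1/7, 5/14, 4/7, 19/28, 11/14, 1]
j=0: u_0=7/160 ∈ [0, 1/14) → index 0
j=1: u_1=27/160 ∈ [1/7, 5/14) → index 3
j=2: u_2=47/160 ∈ [1/7, 5/14) → index 3
j=3: u_3=67/160 ∈ [5/14, 4/7) → index 4
j=4: u_4=87/160 ∈ [5/14, 4/7) → index 4
j=5: u_5=107/160 ∈ [4/7, 19/28) → index 5
j=6: u_6=127/160 ∈ [11/14, 1) → index 7
j=7: u_7=147/160 ∈ [11/14, 1) → index 7

0 3 3 4 4 5 7 7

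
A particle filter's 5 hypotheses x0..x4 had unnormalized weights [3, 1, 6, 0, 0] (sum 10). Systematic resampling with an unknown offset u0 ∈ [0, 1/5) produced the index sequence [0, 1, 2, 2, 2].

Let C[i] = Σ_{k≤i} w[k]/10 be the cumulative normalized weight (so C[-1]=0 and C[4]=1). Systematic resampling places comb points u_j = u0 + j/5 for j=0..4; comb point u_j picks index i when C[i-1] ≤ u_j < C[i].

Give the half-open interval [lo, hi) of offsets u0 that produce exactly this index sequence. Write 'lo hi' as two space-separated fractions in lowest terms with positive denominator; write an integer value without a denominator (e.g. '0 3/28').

1/10 1/5

C = [3/10, 2/5, 1, 1, 1]
j=0 picked index 0: u0 ∈ [0, 3/10)
j=1 picked index 1: u0 ∈ [1/10, 1/5)
j=2 picked index 2: u0 ∈ [0, 3/5)
j=3 picked index 2: u0 ∈ [-1/5, 2/5)
j=4 picked index 2: u0 ∈ [-2/5, 1/5)
intersection: [1/10, 1/5)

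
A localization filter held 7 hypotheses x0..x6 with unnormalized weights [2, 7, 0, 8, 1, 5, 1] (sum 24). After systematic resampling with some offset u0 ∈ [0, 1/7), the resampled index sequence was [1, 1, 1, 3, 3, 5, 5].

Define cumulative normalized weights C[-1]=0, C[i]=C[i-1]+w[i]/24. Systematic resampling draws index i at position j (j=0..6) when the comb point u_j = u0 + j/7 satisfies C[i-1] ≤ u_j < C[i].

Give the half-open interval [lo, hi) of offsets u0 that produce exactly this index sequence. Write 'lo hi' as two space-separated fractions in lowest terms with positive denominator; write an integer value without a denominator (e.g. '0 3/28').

C = [1/12, 3/8, 3/8, 17/24, 3/4, 23/24, 1]
j=0 picked index 1: u0 ∈ [1/12, 3/8)
j=1 picked index 1: u0 ∈ [-5/84, 13/56)
j=2 picked index 1: u0 ∈ [-17/84, 5/56)
j=3 picked index 3: u0 ∈ [-3/56, 47/168)
j=4 picked index 3: u0 ∈ [-11/56, 23/168)
j=5 picked index 5: u0 ∈ [1/28, 41/168)
j=6 picked index 5: u0 ∈ [-3/28, 17/168)
intersection: [1/12, 5/56)

1/12 5/56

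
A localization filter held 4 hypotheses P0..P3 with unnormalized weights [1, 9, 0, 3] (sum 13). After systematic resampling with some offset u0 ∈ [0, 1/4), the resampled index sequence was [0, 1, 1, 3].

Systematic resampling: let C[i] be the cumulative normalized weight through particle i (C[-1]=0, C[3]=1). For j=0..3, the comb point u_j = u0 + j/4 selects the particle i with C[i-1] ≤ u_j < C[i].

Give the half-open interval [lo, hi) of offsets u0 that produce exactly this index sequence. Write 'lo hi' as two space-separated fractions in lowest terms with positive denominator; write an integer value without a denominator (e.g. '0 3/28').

C = [1/13, 10/13, 10/13, 1]
j=0 picked index 0: u0 ∈ [0, 1/13)
j=1 picked index 1: u0 ∈ [-9/52, 27/52)
j=2 picked index 1: u0 ∈ [-11/26, 7/26)
j=3 picked index 3: u0 ∈ [1/52, 1/4)
intersection: [1/52, 1/13)

1/52 1/13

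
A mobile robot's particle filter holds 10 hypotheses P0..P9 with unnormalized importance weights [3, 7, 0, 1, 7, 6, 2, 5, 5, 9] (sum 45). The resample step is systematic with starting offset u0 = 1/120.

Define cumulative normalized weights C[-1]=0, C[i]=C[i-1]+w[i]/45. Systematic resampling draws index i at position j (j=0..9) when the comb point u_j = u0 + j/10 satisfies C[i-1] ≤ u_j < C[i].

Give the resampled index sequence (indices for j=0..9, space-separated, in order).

0 1 1 4 5 5 7 8 9 9

C = [1/15, 2/9, 2/9, 11/45, 2/5, 8/15, 26/45, 31/45, 4/5, 1]
j=0: u_0=1/120 ∈ [0, 1/15) → index 0
j=1: u_1=13/120 ∈ [1/15, 2/9) → index 1
j=2: u_2=5/24 ∈ [1/15, 2/9) → index 1
j=3: u_3=37/120 ∈ [11/45, 2/5) → index 4
j=4: u_4=49/120 ∈ [2/5, 8/15) → index 5
j=5: u_5=61/120 ∈ [2/5, 8/15) → index 5
j=6: u_6=73/120 ∈ [26/45, 31/45) → index 7
j=7: u_7=17/24 ∈ [31/45, 4/5) → index 8
j=8: u_8=97/120 ∈ [4/5, 1) → index 9
j=9: u_9=109/120 ∈ [4/5, 1) → index 9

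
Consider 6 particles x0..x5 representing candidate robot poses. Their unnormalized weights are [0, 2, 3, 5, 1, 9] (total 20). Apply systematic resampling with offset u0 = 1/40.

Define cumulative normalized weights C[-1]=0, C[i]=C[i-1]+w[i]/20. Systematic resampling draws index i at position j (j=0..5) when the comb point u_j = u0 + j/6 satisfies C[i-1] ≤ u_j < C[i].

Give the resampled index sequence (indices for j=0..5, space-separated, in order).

1 2 3 4 5 5

C = [0, 1/10, 1/4, 1/2, 11/20, 1]
j=0: u_0=1/40 ∈ [0, 1/10) → index 1
j=1: u_1=23/120 ∈ [1/10, 1/4) → index 2
j=2: u_2=43/120 ∈ [1/4, 1/2) → index 3
j=3: u_3=21/40 ∈ [1/2, 11/20) → index 4
j=4: u_4=83/120 ∈ [11/20, 1) → index 5
j=5: u_5=103/120 ∈ [11/20, 1) → index 5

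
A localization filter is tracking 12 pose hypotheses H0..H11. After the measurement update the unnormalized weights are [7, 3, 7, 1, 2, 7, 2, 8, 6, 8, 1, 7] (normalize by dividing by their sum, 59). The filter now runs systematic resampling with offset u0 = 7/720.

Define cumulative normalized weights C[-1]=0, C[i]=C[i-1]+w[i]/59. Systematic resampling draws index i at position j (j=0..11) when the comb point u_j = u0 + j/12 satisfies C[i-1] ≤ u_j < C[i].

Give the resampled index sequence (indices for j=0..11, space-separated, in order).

0 0 2 2 5 5 7 7 8 9 9 11

C = [7/59, 10/59, 17/59, 18/59, 20/59, 27/59, 29/59, 37/59, 43/59, 51/59, 52/59, 1]
j=0: u_0=7/720 ∈ [0, 7/59) → index 0
j=1: u_1=67/720 ∈ [0, 7/59) → index 0
j=2: u_2=127/720 ∈ [10/59, 17/59) → index 2
j=3: u_3=187/720 ∈ [10/59, 17/59) → index 2
j=4: u_4=247/720 ∈ [20/59, 27/59) → index 5
j=5: u_5=307/720 ∈ [20/59, 27/59) → index 5
j=6: u_6=367/720 ∈ [29/59, 37/59) → index 7
j=7: u_7=427/720 ∈ [29/59, 37/59) → index 7
j=8: u_8=487/720 ∈ [37/59, 43/59) → index 8
j=9: u_9=547/720 ∈ [43/59, 51/59) → index 9
j=10: u_10=607/720 ∈ [43/59, 51/59) → index 9
j=11: u_11=667/720 ∈ [52/59, 1) → index 11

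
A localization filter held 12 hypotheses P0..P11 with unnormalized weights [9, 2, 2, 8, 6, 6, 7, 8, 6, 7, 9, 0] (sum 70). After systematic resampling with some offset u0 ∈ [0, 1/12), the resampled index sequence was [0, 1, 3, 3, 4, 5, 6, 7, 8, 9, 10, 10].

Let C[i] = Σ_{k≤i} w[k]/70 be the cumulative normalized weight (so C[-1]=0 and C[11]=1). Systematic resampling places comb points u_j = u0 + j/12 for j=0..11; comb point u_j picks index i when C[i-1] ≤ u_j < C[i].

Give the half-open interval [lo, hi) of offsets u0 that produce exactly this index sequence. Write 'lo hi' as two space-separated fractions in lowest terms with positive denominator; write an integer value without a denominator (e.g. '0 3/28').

C = [9/70, 11/70, 13/70, 3/10, 27/70, 33/70, 4/7, 24/35, 27/35, 61/70, 1, 1]
j=0 picked index 0: u0 ∈ [0, 9/70)
j=1 picked index 1: u0 ∈ [19/420, 31/420)
j=2 picked index 3: u0 ∈ [2/105, 2/15)
j=3 picked index 3: u0 ∈ [-9/140, 1/20)
j=4 picked index 4: u0 ∈ [-1/30, 11/210)
j=5 picked index 5: u0 ∈ [-13/420, 23/420)
j=6 picked index 6: u0 ∈ [-1/35, 1/14)
j=7 picked index 7: u0 ∈ [-1/84, 43/420)
j=8 picked index 8: u0 ∈ [2/105, 11/105)
j=9 picked index 9: u0 ∈ [3/140, 17/140)
j=10 picked index 10: u0 ∈ [4/105, 1/6)
j=11 picked index 10: u0 ∈ [-19/420, 1/12)
intersection: [19/420, 1/20)

19/420 1/20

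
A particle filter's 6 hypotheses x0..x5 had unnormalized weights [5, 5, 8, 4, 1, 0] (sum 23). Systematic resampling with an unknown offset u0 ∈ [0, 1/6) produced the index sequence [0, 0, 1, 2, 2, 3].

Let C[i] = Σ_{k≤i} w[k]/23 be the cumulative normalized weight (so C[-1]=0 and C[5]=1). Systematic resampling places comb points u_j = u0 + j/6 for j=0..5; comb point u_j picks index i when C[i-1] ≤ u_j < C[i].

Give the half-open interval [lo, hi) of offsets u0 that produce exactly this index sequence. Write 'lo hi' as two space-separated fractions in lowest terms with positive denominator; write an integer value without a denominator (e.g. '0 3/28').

C = [5/23, 10/23, 18/23, 22/23, 1, 1]
j=0 picked index 0: u0 ∈ [0, 5/23)
j=1 picked index 0: u0 ∈ [-1/6, 7/138)
j=2 picked index 1: u0 ∈ [-8/69, 7/69)
j=3 picked index 2: u0 ∈ [-3/46, 13/46)
j=4 picked index 2: u0 ∈ [-16/69, 8/69)
j=5 picked index 3: u0 ∈ [-7/138, 17/138)
intersection: [0, 7/138)

0 7/138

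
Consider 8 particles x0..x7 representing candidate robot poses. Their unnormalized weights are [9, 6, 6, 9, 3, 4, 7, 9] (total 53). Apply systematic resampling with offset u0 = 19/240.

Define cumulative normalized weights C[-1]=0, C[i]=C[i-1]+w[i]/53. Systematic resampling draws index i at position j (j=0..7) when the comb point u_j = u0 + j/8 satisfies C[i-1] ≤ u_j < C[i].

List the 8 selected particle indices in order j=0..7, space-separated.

0 1 2 3 4 6 6 7

C = [9/53, 15/53, 21/53, 30/53, 33/53, 37/53, 44/53, 1]
j=0: u_0=19/240 ∈ [0, 9/53) → index 0
j=1: u_1=49/240 ∈ [9/53, 15/53) → index 1
j=2: u_2=79/240 ∈ [15/53, 21/53) → index 2
j=3: u_3=109/240 ∈ [21/53, 30/53) → index 3
j=4: u_4=139/240 ∈ [30/53, 33/53) → index 4
j=5: u_5=169/240 ∈ [37/53, 44/53) → index 6
j=6: u_6=199/240 ∈ [37/53, 44/53) → index 6
j=7: u_7=229/240 ∈ [44/53, 1) → index 7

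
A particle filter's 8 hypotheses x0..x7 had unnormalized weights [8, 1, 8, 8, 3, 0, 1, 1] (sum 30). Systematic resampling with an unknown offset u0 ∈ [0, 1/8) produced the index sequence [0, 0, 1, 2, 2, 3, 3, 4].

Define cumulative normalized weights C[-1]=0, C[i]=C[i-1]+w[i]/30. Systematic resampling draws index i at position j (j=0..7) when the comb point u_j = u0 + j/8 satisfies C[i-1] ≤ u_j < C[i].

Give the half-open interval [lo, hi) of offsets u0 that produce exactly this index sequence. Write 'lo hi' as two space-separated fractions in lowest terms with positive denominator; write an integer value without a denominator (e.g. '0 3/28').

C = [4/15, 3/10, 17/30, 5/6, 14/15, 14/15, 29/30, 1]
j=0 picked index 0: u0 ∈ [0, 4/15)
j=1 picked index 0: u0 ∈ [-1/8, 17/120)
j=2 picked index 1: u0 ∈ [1/60, 1/20)
j=3 picked index 2: u0 ∈ [-3/40, 23/120)
j=4 picked index 2: u0 ∈ [-1/5, 1/15)
j=5 picked index 3: u0 ∈ [-7/120, 5/24)
j=6 picked index 3: u0 ∈ [-11/60, 1/12)
j=7 picked index 4: u0 ∈ [-1/24, 7/120)
intersection: [1/60, 1/20)

1/60 1/20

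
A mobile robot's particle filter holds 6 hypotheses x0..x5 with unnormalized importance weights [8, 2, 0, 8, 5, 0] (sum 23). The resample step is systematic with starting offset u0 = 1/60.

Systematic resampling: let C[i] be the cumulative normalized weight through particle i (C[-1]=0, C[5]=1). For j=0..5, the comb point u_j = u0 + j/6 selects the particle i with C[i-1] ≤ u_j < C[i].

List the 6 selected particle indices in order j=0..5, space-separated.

C = [8/23, 10/23, 10/23, 18/23, 1, 1]
j=0: u_0=1/60 ∈ [0, 8/23) → index 0
j=1: u_1=11/60 ∈ [0, 8/23) → index 0
j=2: u_2=7/20 ∈ [8/23, 10/23) → index 1
j=3: u_3=31/60 ∈ [10/23, 18/23) → index 3
j=4: u_4=41/60 ∈ [10/23, 18/23) → index 3
j=5: u_5=17/20 ∈ [18/23, 1) → index 4

0 0 1 3 3 4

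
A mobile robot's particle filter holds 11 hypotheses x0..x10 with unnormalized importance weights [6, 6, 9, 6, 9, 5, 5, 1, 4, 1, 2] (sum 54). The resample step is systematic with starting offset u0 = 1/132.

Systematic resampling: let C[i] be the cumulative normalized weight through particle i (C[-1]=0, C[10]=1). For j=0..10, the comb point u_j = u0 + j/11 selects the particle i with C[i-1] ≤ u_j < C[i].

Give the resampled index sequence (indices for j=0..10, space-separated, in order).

C = [1/9, 2/9, 7/18, 1/2, 2/3, 41/54, 23/27, 47/54, 17/18, 26/27, 1]
j=0: u_0=1/132 ∈ [0, 1/9) → index 0
j=1: u_1=13/132 ∈ [0, 1/9) → index 0
j=2: u_2=25/132 ∈ [1/9, 2/9) → index 1
j=3: u_3=37/132 ∈ [2/9, 7/18) → index 2
j=4: u_4=49/132 ∈ [2/9, 7/18) → index 2
j=5: u_5=61/132 ∈ [7/18, 1/2) → index 3
j=6: u_6=73/132 ∈ [1/2, 2/3) → index 4
j=7: u_7=85/132 ∈ [1/2, 2/3) → index 4
j=8: u_8=97/132 ∈ [2/3, 41/54) → index 5
j=9: u_9=109/132 ∈ [41/54, 23/27) → index 6
j=10: u_10=11/12 ∈ [47/54, 17/18) → index 8

0 0 1 2 2 3 4 4 5 6 8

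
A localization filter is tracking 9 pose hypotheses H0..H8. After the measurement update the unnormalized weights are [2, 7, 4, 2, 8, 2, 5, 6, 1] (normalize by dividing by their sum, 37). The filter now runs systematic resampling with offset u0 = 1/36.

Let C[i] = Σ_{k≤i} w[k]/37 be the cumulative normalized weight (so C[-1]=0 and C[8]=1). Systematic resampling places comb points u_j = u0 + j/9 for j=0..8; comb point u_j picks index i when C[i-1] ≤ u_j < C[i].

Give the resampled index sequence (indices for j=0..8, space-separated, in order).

C = [2/37, 9/37, 13/37, 15/37, 23/37, 25/37, 30/37, 36/37, 1]
j=0: u_0=1/36 ∈ [0, 2/37) → index 0
j=1: u_1=5/36 ∈ [2/37, 9/37) → index 1
j=2: u_2=1/4 ∈ [9/37, 13/37) → index 2
j=3: u_3=13/36 ∈ [13/37, 15/37) → index 3
j=4: u_4=17/36 ∈ [15/37, 23/37) → index 4
j=5: u_5=7/12 ∈ [15/37, 23/37) → index 4
j=6: u_6=25/36 ∈ [25/37, 30/37) → index 6
j=7: u_7=29/36 ∈ [25/37, 30/37) → index 6
j=8: u_8=11/12 ∈ [30/37, 36/37) → index 7

0 1 2 3 4 4 6 6 7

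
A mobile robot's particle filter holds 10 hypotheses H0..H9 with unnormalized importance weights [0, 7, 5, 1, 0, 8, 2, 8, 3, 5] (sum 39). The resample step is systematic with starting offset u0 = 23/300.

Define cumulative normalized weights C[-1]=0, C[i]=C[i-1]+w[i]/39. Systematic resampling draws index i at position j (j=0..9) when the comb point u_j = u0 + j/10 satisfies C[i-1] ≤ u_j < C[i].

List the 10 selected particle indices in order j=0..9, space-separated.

1 1 2 5 5 6 7 7 9 9

C = [0, 7/39, 4/13, 1/3, 1/3, 7/13, 23/39, 31/39, 34/39, 1]
j=0: u_0=23/300 ∈ [0, 7/39) → index 1
j=1: u_1=53/300 ∈ [0, 7/39) → index 1
j=2: u_2=83/300 ∈ [7/39, 4/13) → index 2
j=3: u_3=113/300 ∈ [1/3, 7/13) → index 5
j=4: u_4=143/300 ∈ [1/3, 7/13) → index 5
j=5: u_5=173/300 ∈ [7/13, 23/39) → index 6
j=6: u_6=203/300 ∈ [23/39, 31/39) → index 7
j=7: u_7=233/300 ∈ [23/39, 31/39) → index 7
j=8: u_8=263/300 ∈ [34/39, 1) → index 9
j=9: u_9=293/300 ∈ [34/39, 1) → index 9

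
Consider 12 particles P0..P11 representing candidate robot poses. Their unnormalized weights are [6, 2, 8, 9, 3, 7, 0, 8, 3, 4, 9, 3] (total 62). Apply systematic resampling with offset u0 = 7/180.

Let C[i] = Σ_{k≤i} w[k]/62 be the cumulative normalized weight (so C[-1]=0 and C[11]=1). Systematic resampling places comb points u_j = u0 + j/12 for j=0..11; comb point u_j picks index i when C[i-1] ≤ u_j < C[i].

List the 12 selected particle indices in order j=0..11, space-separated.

0 1 2 3 3 5 5 7 8 9 10 11

C = [3/31, 4/31, 8/31, 25/62, 14/31, 35/62, 35/62, 43/62, 23/31, 25/31, 59/62, 1]
j=0: u_0=7/180 ∈ [0, 3/31) → index 0
j=1: u_1=11/90 ∈ [3/31, 4/31) → index 1
j=2: u_2=37/180 ∈ [4/31, 8/31) → index 2
j=3: u_3=13/45 ∈ [8/31, 25/62) → index 3
j=4: u_4=67/180 ∈ [8/31, 25/62) → index 3
j=5: u_5=41/90 ∈ [14/31, 35/62) → index 5
j=6: u_6=97/180 ∈ [14/31, 35/62) → index 5
j=7: u_7=28/45 ∈ [35/62, 43/62) → index 7
j=8: u_8=127/180 ∈ [43/62, 23/31) → index 8
j=9: u_9=71/90 ∈ [23/31, 25/31) → index 9
j=10: u_10=157/180 ∈ [25/31, 59/62) → index 10
j=11: u_11=43/45 ∈ [59/62, 1) → index 11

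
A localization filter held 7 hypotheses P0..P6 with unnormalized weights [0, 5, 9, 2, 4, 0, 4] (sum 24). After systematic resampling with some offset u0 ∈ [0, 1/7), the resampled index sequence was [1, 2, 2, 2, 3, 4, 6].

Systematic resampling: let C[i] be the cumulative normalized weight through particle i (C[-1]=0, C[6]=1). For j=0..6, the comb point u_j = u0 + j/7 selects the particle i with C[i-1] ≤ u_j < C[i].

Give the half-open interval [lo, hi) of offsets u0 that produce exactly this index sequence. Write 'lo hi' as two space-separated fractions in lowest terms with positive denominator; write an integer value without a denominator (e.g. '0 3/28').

11/168 2/21

C = [0, 5/24, 7/12, 2/3, 5/6, 5/6, 1]
j=0 picked index 1: u0 ∈ [0, 5/24)
j=1 picked index 2: u0 ∈ [11/168, 37/84)
j=2 picked index 2: u0 ∈ [-13/168, 25/84)
j=3 picked index 2: u0 ∈ [-37/168, 13/84)
j=4 picked index 3: u0 ∈ [1/84, 2/21)
j=5 picked index 4: u0 ∈ [-1/21, 5/42)
j=6 picked index 6: u0 ∈ [-1/42, 1/7)
intersection: [11/168, 2/21)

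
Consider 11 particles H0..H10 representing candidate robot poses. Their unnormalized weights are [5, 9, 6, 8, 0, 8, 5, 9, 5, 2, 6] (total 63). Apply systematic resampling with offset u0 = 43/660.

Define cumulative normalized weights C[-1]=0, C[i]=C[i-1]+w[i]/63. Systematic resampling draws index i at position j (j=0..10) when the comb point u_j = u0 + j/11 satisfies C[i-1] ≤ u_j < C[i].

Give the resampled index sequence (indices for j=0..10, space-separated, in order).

C = [5/63, 2/9, 20/63, 4/9, 4/9, 4/7, 41/63, 50/63, 55/63, 19/21, 1]
j=0: u_0=43/660 ∈ [0, 5/63) → index 0
j=1: u_1=103/660 ∈ [5/63, 2/9) → index 1
j=2: u_2=163/660 ∈ [2/9, 20/63) → index 2
j=3: u_3=223/660 ∈ [20/63, 4/9) → index 3
j=4: u_4=283/660 ∈ [20/63, 4/9) → index 3
j=5: u_5=343/660 ∈ [4/9, 4/7) → index 5
j=6: u_6=403/660 ∈ [4/7, 41/63) → index 6
j=7: u_7=463/660 ∈ [41/63, 50/63) → index 7
j=8: u_8=523/660 ∈ [41/63, 50/63) → index 7
j=9: u_9=53/60 ∈ [55/63, 19/21) → index 9
j=10: u_10=643/660 ∈ [19/21, 1) → index 10

0 1 2 3 3 5 6 7 7 9 10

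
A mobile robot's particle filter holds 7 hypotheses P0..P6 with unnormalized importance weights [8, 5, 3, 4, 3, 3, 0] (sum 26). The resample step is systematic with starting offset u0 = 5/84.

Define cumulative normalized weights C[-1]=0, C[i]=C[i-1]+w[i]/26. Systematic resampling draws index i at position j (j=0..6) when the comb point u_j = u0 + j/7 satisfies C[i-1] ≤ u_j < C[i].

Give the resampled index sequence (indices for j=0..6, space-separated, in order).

C = [4/13, 1/2, 8/13, 10/13, 23/26, 1, 1]
j=0: u_0=5/84 ∈ [0, 4/13) → index 0
j=1: u_1=17/84 ∈ [0, 4/13) → index 0
j=2: u_2=29/84 ∈ [4/13, 1/2) → index 1
j=3: u_3=41/84 ∈ [4/13, 1/2) → index 1
j=4: u_4=53/84 ∈ [8/13, 10/13) → index 3
j=5: u_5=65/84 ∈ [10/13, 23/26) → index 4
j=6: u_6=11/12 ∈ [23/26, 1) → index 5

0 0 1 1 3 4 5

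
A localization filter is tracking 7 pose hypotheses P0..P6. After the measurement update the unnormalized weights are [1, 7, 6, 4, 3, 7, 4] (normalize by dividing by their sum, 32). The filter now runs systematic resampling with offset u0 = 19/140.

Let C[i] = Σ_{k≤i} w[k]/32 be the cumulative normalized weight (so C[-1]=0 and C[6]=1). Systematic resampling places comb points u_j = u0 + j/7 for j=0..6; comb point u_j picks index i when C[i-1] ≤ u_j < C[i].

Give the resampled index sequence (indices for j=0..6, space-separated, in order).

C = [1/32, 1/4, 7/16, 9/16, 21/32, 7/8, 1]
j=0: u_0=19/140 ∈ [1/32, 1/4) → index 1
j=1: u_1=39/140 ∈ [1/4, 7/16) → index 2
j=2: u_2=59/140 ∈ [1/4, 7/16) → index 2
j=3: u_3=79/140 ∈ [9/16, 21/32) → index 4
j=4: u_4=99/140 ∈ [21/32, 7/8) → index 5
j=5: u_5=17/20 ∈ [21/32, 7/8) → index 5
j=6: u_6=139/140 ∈ [7/8, 1) → index 6

1 2 2 4 5 5 6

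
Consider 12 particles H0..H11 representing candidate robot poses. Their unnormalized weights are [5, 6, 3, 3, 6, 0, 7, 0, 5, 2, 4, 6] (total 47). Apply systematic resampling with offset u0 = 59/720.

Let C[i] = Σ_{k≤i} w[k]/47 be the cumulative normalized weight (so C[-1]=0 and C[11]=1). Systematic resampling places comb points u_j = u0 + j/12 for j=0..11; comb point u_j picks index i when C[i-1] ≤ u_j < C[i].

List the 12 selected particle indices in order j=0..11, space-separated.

0 1 2 3 4 6 6 8 9 10 11 11

C = [5/47, 11/47, 14/47, 17/47, 23/47, 23/47, 30/47, 30/47, 35/47, 37/47, 41/47, 1]
j=0: u_0=59/720 ∈ [0, 5/47) → index 0
j=1: u_1=119/720 ∈ [5/47, 11/47) → index 1
j=2: u_2=179/720 ∈ [11/47, 14/47) → index 2
j=3: u_3=239/720 ∈ [14/47, 17/47) → index 3
j=4: u_4=299/720 ∈ [17/47, 23/47) → index 4
j=5: u_5=359/720 ∈ [23/47, 30/47) → index 6
j=6: u_6=419/720 ∈ [23/47, 30/47) → index 6
j=7: u_7=479/720 ∈ [30/47, 35/47) → index 8
j=8: u_8=539/720 ∈ [35/47, 37/47) → index 9
j=9: u_9=599/720 ∈ [37/47, 41/47) → index 10
j=10: u_10=659/720 ∈ [41/47, 1) → index 11
j=11: u_11=719/720 ∈ [41/47, 1) → index 11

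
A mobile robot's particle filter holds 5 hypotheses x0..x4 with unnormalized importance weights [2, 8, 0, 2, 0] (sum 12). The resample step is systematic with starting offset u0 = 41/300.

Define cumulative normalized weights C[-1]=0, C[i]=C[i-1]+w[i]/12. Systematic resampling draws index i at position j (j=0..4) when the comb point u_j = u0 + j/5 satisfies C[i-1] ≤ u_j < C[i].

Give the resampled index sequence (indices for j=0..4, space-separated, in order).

0 1 1 1 3

C = [1/6, 5/6, 5/6, 1, 1]
j=0: u_0=41/300 ∈ [0, 1/6) → index 0
j=1: u_1=101/300 ∈ [1/6, 5/6) → index 1
j=2: u_2=161/300 ∈ [1/6, 5/6) → index 1
j=3: u_3=221/300 ∈ [1/6, 5/6) → index 1
j=4: u_4=281/300 ∈ [5/6, 1) → index 3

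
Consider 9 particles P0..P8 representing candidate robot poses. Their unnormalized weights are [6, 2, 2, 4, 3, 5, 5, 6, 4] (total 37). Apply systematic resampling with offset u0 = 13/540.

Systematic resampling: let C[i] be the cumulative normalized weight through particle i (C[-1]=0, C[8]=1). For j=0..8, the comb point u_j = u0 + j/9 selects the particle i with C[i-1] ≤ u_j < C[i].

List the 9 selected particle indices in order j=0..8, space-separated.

0 0 2 3 5 5 6 7 8

C = [6/37, 8/37, 10/37, 14/37, 17/37, 22/37, 27/37, 33/37, 1]
j=0: u_0=13/540 ∈ [0, 6/37) → index 0
j=1: u_1=73/540 ∈ [0, 6/37) → index 0
j=2: u_2=133/540 ∈ [8/37, 10/37) → index 2
j=3: u_3=193/540 ∈ [10/37, 14/37) → index 3
j=4: u_4=253/540 ∈ [17/37, 22/37) → index 5
j=5: u_5=313/540 ∈ [17/37, 22/37) → index 5
j=6: u_6=373/540 ∈ [22/37, 27/37) → index 6
j=7: u_7=433/540 ∈ [27/37, 33/37) → index 7
j=8: u_8=493/540 ∈ [33/37, 1) → index 8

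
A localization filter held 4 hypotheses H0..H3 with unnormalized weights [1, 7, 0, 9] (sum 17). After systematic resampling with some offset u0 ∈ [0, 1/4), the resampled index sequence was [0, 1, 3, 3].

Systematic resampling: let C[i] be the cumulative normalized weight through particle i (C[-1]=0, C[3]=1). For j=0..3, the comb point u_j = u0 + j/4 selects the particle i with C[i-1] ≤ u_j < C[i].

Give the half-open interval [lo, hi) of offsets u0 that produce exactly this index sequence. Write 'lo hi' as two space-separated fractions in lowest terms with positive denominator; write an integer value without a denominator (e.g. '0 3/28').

C = [1/17, 8/17, 8/17, 1]
j=0 picked index 0: u0 ∈ [0, 1/17)
j=1 picked index 1: u0 ∈ [-13/68, 15/68)
j=2 picked index 3: u0 ∈ [-1/34, 1/2)
j=3 picked index 3: u0 ∈ [-19/68, 1/4)
intersection: [0, 1/17)

0 1/17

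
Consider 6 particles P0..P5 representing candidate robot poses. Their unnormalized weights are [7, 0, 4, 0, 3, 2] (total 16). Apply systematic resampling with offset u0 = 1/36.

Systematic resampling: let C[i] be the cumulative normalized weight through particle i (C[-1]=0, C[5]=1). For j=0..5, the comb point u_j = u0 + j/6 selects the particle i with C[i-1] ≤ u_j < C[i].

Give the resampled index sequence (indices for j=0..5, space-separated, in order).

C = [7/16, 7/16, 11/16, 11/16, 7/8, 1]
j=0: u_0=1/36 ∈ [0, 7/16) → index 0
j=1: u_1=7/36 ∈ [0, 7/16) → index 0
j=2: u_2=13/36 ∈ [0, 7/16) → index 0
j=3: u_3=19/36 ∈ [7/16, 11/16) → index 2
j=4: u_4=25/36 ∈ [11/16, 7/8) → index 4
j=5: u_5=31/36 ∈ [11/16, 7/8) → index 4

0 0 0 2 4 4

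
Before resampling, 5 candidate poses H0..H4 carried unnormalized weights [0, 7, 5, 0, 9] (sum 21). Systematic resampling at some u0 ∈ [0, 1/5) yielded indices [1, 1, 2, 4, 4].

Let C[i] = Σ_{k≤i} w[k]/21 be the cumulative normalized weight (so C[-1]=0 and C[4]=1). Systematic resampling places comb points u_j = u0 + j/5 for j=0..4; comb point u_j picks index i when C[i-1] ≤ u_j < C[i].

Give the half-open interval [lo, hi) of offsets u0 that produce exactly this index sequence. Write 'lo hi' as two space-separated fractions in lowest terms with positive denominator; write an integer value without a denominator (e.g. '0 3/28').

C = [0, 1/3, 4/7, 4/7, 1]
j=0 picked index 1: u0 ∈ [0, 1/3)
j=1 picked index 1: u0 ∈ [-1/5, 2/15)
j=2 picked index 2: u0 ∈ [-1/15, 6/35)
j=3 picked index 4: u0 ∈ [-1/35, 2/5)
j=4 picked index 4: u0 ∈ [-8/35, 1/5)
intersection: [0, 2/15)

0 2/15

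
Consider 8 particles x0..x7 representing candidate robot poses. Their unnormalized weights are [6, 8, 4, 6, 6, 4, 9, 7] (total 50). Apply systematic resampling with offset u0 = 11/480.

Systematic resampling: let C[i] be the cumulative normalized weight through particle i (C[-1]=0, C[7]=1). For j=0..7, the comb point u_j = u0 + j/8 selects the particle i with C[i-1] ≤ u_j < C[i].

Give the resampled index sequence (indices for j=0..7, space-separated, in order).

C = [3/25, 7/25, 9/25, 12/25, 3/5, 17/25, 43/50, 1]
j=0: u_0=11/480 ∈ [0, 3/25) → index 0
j=1: u_1=71/480 ∈ [3/25, 7/25) → index 1
j=2: u_2=131/480 ∈ [3/25, 7/25) → index 1
j=3: u_3=191/480 ∈ [9/25, 12/25) → index 3
j=4: u_4=251/480 ∈ [12/25, 3/5) → index 4
j=5: u_5=311/480 ∈ [3/5, 17/25) → index 5
j=6: u_6=371/480 ∈ [17/25, 43/50) → index 6
j=7: u_7=431/480 ∈ [43/50, 1) → index 7

0 1 1 3 4 5 6 7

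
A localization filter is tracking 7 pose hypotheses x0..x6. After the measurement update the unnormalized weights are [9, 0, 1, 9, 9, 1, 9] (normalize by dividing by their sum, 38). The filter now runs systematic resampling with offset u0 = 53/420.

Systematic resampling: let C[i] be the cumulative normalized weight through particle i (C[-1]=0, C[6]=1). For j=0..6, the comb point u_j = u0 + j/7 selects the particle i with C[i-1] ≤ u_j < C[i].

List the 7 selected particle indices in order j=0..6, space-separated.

C = [9/38, 9/38, 5/19, 1/2, 14/19, 29/38, 1]
j=0: u_0=53/420 ∈ [0, 9/38) → index 0
j=1: u_1=113/420 ∈ [5/19, 1/2) → index 3
j=2: u_2=173/420 ∈ [5/19, 1/2) → index 3
j=3: u_3=233/420 ∈ [1/2, 14/19) → index 4
j=4: u_4=293/420 ∈ [1/2, 14/19) → index 4
j=5: u_5=353/420 ∈ [29/38, 1) → index 6
j=6: u_6=59/60 ∈ [29/38, 1) → index 6

0 3 3 4 4 6 6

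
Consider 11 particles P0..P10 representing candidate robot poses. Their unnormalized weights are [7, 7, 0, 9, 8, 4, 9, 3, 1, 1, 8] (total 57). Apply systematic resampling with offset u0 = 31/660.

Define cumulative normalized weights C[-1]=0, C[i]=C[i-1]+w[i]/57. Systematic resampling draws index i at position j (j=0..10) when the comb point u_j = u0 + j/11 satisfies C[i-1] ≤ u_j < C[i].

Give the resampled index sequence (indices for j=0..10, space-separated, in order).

0 1 1 3 4 4 5 6 7 10 10

C = [7/57, 14/57, 14/57, 23/57, 31/57, 35/57, 44/57, 47/57, 16/19, 49/57, 1]
j=0: u_0=31/660 ∈ [0, 7/57) → index 0
j=1: u_1=91/660 ∈ [7/57, 14/57) → index 1
j=2: u_2=151/660 ∈ [7/57, 14/57) → index 1
j=3: u_3=211/660 ∈ [14/57, 23/57) → index 3
j=4: u_4=271/660 ∈ [23/57, 31/57) → index 4
j=5: u_5=331/660 ∈ [23/57, 31/57) → index 4
j=6: u_6=391/660 ∈ [31/57, 35/57) → index 5
j=7: u_7=41/60 ∈ [35/57, 44/57) → index 6
j=8: u_8=511/660 ∈ [44/57, 47/57) → index 7
j=9: u_9=571/660 ∈ [49/57, 1) → index 10
j=10: u_10=631/660 ∈ [49/57, 1) → index 10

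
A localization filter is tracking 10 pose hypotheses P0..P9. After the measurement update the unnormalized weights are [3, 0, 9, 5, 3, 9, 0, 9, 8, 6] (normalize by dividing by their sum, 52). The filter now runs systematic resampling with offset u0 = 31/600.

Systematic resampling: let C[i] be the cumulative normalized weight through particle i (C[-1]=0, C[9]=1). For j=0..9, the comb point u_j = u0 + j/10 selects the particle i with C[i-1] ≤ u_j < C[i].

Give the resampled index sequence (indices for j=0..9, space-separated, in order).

0 2 3 4 5 5 7 8 8 9

C = [3/52, 3/52, 3/13, 17/52, 5/13, 29/52, 29/52, 19/26, 23/26, 1]
j=0: u_0=31/600 ∈ [0, 3/52) → index 0
j=1: u_1=91/600 ∈ [3/52, 3/13) → index 2
j=2: u_2=151/600 ∈ [3/13, 17/52) → index 3
j=3: u_3=211/600 ∈ [17/52, 5/13) → index 4
j=4: u_4=271/600 ∈ [5/13, 29/52) → index 5
j=5: u_5=331/600 ∈ [5/13, 29/52) → index 5
j=6: u_6=391/600 ∈ [29/52, 19/26) → index 7
j=7: u_7=451/600 ∈ [19/26, 23/26) → index 8
j=8: u_8=511/600 ∈ [19/26, 23/26) → index 8
j=9: u_9=571/600 ∈ [23/26, 1) → index 9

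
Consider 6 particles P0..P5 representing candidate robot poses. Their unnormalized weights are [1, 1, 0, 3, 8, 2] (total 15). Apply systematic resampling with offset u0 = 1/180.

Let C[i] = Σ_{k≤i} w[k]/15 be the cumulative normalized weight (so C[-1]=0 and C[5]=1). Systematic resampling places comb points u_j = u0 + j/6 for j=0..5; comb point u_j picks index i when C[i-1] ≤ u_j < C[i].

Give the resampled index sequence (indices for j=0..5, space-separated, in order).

C = [1/15, 2/15, 2/15, 1/3, 13/15, 1]
j=0: u_0=1/180 ∈ [0, 1/15) → index 0
j=1: u_1=31/180 ∈ [2/15, 1/3) → index 3
j=2: u_2=61/180 ∈ [1/3, 13/15) → index 4
j=3: u_3=91/180 ∈ [1/3, 13/15) → index 4
j=4: u_4=121/180 ∈ [1/3, 13/15) → index 4
j=5: u_5=151/180 ∈ [1/3, 13/15) → index 4

0 3 4 4 4 4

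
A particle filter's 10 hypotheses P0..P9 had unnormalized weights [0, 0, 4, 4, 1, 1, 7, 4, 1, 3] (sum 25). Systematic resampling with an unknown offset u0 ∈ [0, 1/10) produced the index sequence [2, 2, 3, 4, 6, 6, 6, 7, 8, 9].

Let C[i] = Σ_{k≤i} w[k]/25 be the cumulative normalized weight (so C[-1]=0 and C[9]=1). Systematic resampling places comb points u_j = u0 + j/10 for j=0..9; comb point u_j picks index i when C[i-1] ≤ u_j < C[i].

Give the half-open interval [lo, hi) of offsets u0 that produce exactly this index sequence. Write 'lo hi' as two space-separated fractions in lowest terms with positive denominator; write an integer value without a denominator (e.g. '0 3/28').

C = [0, 0, 4/25, 8/25, 9/25, 2/5, 17/25, 21/25, 22/25, 1]
j=0 picked index 2: u0 ∈ [0, 4/25)
j=1 picked index 2: u0 ∈ [-1/10, 3/50)
j=2 picked index 3: u0 ∈ [-1/25, 3/25)
j=3 picked index 4: u0 ∈ [1/50, 3/50)
j=4 picked index 6: u0 ∈ [0, 7/25)
j=5 picked index 6: u0 ∈ [-1/10, 9/50)
j=6 picked index 6: u0 ∈ [-1/5, 2/25)
j=7 picked index 7: u0 ∈ [-1/50, 7/50)
j=8 picked index 8: u0 ∈ [1/25, 2/25)
j=9 picked index 9: u0 ∈ [-1/50, 1/10)
intersection: [1/25, 3/50)

1/25 3/50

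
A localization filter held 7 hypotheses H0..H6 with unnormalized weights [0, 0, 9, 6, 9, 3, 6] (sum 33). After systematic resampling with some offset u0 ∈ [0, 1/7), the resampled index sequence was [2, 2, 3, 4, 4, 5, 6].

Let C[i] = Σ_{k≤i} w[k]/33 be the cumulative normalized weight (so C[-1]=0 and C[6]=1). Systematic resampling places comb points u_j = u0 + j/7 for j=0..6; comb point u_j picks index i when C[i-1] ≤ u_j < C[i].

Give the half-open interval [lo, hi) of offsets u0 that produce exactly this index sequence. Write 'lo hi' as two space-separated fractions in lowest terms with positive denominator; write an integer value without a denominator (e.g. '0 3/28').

C = [0, 0, 3/11, 5/11, 8/11, 9/11, 1]
j=0 picked index 2: u0 ∈ [0, 3/11)
j=1 picked index 2: u0 ∈ [-1/7, 10/77)
j=2 picked index 3: u0 ∈ [-1/77, 13/77)
j=3 picked index 4: u0 ∈ [2/77, 23/77)
j=4 picked index 4: u0 ∈ [-9/77, 12/77)
j=5 picked index 5: u0 ∈ [1/77, 8/77)
j=6 picked index 6: u0 ∈ [-3/77, 1/7)
intersection: [2/77, 8/77)

2/77 8/77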